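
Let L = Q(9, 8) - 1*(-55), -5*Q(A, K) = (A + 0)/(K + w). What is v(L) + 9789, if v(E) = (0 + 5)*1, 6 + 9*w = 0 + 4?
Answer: 9794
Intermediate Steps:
w = -2/9 (w = -2/3 + (0 + 4)/9 = -2/3 + (1/9)*4 = -2/3 + 4/9 = -2/9 ≈ -0.22222)
Q(A, K) = -A/(5*(-2/9 + K)) (Q(A, K) = -(A + 0)/(5*(K - 2/9)) = -A/(5*(-2/9 + K)))
L = 19169/350 (L = -9*9/(-10 + 45*8) - 1*(-55) = -9*9/(-10 + 360) + 55 = -9*9/350 + 55 = -9*9*1/350 + 55 = -81/350 + 55 = 19169/350 ≈ 54.769)
v(E) = 5 (v(E) = 5*1 = 5)
v(L) + 9789 = 5 + 9789 = 9794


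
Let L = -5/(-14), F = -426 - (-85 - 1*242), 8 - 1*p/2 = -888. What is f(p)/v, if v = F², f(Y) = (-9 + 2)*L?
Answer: -5/19602 ≈ -0.00025508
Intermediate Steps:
p = 1792 (p = 16 - 2*(-888) = 16 + 1776 = 1792)
F = -99 (F = -426 - (-85 - 242) = -426 - 1*(-327) = -426 + 327 = -99)
L = 5/14 (L = -5*(-1/14) = 5/14 ≈ 0.35714)
f(Y) = -5/2 (f(Y) = (-9 + 2)*(5/14) = -7*5/14 = -5/2)
v = 9801 (v = (-99)² = 9801)
f(p)/v = -5/2/9801 = -5/2*1/9801 = -5/19602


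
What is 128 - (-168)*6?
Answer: 1136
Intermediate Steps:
128 - (-168)*6 = 128 - 84*(-12) = 128 + 1008 = 1136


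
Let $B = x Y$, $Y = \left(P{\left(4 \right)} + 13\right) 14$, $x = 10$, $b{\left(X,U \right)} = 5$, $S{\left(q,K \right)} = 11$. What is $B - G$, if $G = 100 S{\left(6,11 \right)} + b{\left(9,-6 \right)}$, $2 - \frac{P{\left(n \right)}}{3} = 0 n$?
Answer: $1555$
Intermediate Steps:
$P{\left(n \right)} = 6$ ($P{\left(n \right)} = 6 - 3 \cdot 0 n = 6 - 0 = 6 + 0 = 6$)
$Y = 266$ ($Y = \left(6 + 13\right) 14 = 19 \cdot 14 = 266$)
$G = 1105$ ($G = 100 \cdot 11 + 5 = 1100 + 5 = 1105$)
$B = 2660$ ($B = 10 \cdot 266 = 2660$)
$B - G = 2660 - 1105 = 1555$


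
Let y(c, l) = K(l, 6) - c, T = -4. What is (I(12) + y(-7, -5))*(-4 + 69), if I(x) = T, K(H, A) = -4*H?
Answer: 1495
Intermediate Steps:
I(x) = -4
y(c, l) = -c - 4*l (y(c, l) = -4*l - c = -c - 4*l)
(I(12) + y(-7, -5))*(-4 + 69) = (-4 + (-1*(-7) - 4*(-5)))*(-4 + 69) = (-4 + (7 + 20))*65 = (-4 + 27)*65 = 23*65 = 1495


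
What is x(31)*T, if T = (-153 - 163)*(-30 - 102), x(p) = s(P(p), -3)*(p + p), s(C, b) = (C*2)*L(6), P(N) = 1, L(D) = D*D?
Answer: 186202368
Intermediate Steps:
L(D) = D²
s(C, b) = 72*C (s(C, b) = (C*2)*6² = (2*C)*36 = 72*C)
x(p) = 144*p (x(p) = (72*1)*(p + p) = 72*(2*p) = 144*p)
T = 41712 (T = -316*(-132) = 41712)
x(31)*T = (144*31)*41712 = 4464*41712 = 186202368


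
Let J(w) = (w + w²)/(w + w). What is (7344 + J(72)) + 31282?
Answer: 77325/2 ≈ 38663.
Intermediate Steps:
J(w) = (w + w²)/(2*w) (J(w) = (w + w²)/((2*w)) = (w + w²)*(1/(2*w)) = (w + w²)/(2*w))
(7344 + J(72)) + 31282 = (7344 + (½ + (½)*72)) + 31282 = (7344 + (½ + 36)) + 31282 = (7344 + 73/2) + 31282 = 14761/2 + 31282 = 77325/2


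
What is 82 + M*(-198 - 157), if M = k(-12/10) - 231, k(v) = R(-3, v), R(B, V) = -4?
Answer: 83507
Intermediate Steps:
k(v) = -4
M = -235 (M = -4 - 231 = -235)
82 + M*(-198 - 157) = 82 - 235*(-198 - 157) = 82 - 235*(-355) = 82 + 83425 = 83507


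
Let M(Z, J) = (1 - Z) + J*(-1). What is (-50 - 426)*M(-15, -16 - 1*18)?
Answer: -23800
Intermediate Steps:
M(Z, J) = 1 - J - Z (M(Z, J) = (1 - Z) - J = 1 - J - Z)
(-50 - 426)*M(-15, -16 - 1*18) = (-50 - 426)*(1 - (-16 - 1*18) - 1*(-15)) = -476*(1 - (-16 - 18) + 15) = -476*(1 - 1*(-34) + 15) = -476*(1 + 34 + 15) = -476*50 = -23800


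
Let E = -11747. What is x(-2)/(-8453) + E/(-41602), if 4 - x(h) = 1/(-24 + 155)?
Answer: 12986200375/46067683486 ≈ 0.28189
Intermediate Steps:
x(h) = 523/131 (x(h) = 4 - 1/(-24 + 155) = 4 - 1/131 = 523/131)
x(-2)/(-8453) + E/(-41602) = (523/131)/(-8453) - 11747/(-41602) = (523/131)*(-1/8453) - 11747*(-1/41602) = -523/1107343 + 11747/41602 = 12986200375/46067683486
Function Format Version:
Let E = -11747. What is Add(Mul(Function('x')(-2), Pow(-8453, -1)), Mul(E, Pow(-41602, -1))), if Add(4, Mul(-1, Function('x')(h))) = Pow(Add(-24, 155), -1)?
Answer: Rational(12986200375, 46067683486) ≈ 0.28189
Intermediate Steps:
Function('x')(h) = Rational(523, 131) (Function('x')(h) = Add(4, Mul(-1, Pow(Add(-24, 155), -1))) = Add(4, Mul(-1, Pow(131, -1))) = Add(4, Mul(-1, Rational(1, 131))) = Add(4, Rational(-1, 131)) = Rational(523, 131))
Add(Mul(Function('x')(-2), Pow(-8453, -1)), Mul(E, Pow(-41602, -1))) = Add(Mul(Rational(523, 131), Pow(-8453, -1)), Mul(-11747, Pow(-41602, -1))) = Add(Mul(Rational(523, 131), Rational(-1, 8453)), Mul(-11747, Rational(-1, 41602))) = Add(Rational(-523, 1107343), Rational(11747, 41602)) = Rational(12986200375, 46067683486)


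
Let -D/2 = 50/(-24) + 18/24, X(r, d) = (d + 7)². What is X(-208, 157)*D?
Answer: 215168/3 ≈ 71723.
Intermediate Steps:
X(r, d) = (7 + d)²
D = 8/3 (D = -2*(50/(-24) + 18/24) = -2*(50*(-1/24) + 18*(1/24)) = -2*(-25/12 + ¾) = -2*(-4/3) = 8/3 ≈ 2.6667)
X(-208, 157)*D = (7 + 157)²*(8/3) = 164²*(8/3) = 26896*(8/3) = 215168/3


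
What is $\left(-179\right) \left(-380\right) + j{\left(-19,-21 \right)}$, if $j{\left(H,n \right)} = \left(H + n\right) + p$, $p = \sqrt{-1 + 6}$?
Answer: $67980 + \sqrt{5} \approx 67982.0$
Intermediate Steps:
$p = \sqrt{5} \approx 2.2361$
$j{\left(H,n \right)} = H + n + \sqrt{5}$ ($j{\left(H,n \right)} = \left(H + n\right) + \sqrt{5} = H + n + \sqrt{5}$)
$\left(-179\right) \left(-380\right) + j{\left(-19,-21 \right)} = \left(-179\right) \left(-380\right) - \left(40 - \sqrt{5}\right) = 68020 - \left(40 - \sqrt{5}\right) = 67980 + \sqrt{5}$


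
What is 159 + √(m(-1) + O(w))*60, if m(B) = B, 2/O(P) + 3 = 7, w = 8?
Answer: 159 + 30*I*√2 ≈ 159.0 + 42.426*I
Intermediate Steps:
O(P) = ½ (O(P) = 2/(-3 + 7) = 2/4 = 2*(¼) = ½)
159 + √(m(-1) + O(w))*60 = 159 + √(-1 + ½)*60 = 159 + √(-½)*60 = 159 + (I*√2/2)*60 = 159 + 30*I*√2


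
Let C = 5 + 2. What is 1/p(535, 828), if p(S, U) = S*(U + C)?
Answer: 1/446725 ≈ 2.2385e-6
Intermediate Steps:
C = 7
p(S, U) = S*(7 + U) (p(S, U) = S*(U + 7) = S*(7 + U))
1/p(535, 828) = 1/(535*(7 + 828)) = 1/(535*835) = 1/446725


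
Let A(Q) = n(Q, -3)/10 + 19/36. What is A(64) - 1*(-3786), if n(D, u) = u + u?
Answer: 681467/180 ≈ 3785.9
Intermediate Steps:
n(D, u) = 2*u
A(Q) = -13/180 (A(Q) = (2*(-3))/10 + 19/36 = -6*⅒ + 19*(1/36) = -⅗ + 19/36 = -13/180)
A(64) - 1*(-3786) = -13/180 - 1*(-3786) = -13/180 + 3786 = 681467/180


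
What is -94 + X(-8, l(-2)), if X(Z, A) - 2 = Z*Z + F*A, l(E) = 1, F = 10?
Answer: -18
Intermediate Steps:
X(Z, A) = 2 + Z² + 10*A (X(Z, A) = 2 + (Z*Z + 10*A) = 2 + (Z² + 10*A) = 2 + Z² + 10*A)
-94 + X(-8, l(-2)) = -94 + (2 + (-8)² + 10*1) = -94 + (2 + 64 + 10) = -94 + 76 = -18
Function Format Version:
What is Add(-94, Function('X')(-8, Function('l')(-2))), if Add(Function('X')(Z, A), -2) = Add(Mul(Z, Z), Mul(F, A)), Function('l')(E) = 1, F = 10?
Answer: -18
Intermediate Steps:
Function('X')(Z, A) = Add(2, Pow(Z, 2), Mul(10, A)) (Function('X')(Z, A) = Add(2, Add(Mul(Z, Z), Mul(10, A))) = Add(2, Add(Pow(Z, 2), Mul(10, A))) = Add(2, Pow(Z, 2), Mul(10, A)))
Add(-94, Function('X')(-8, Function('l')(-2))) = Add(-94, Add(2, Pow(-8, 2), Mul(10, 1))) = Add(-94, Add(2, 64, 10)) = Add(-94, 76) = -18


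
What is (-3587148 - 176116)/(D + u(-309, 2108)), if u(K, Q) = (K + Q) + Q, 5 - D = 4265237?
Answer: 3763264/4261325 ≈ 0.88312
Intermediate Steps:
D = -4265232 (D = 5 - 1*4265237 = 5 - 4265237 = -4265232)
u(K, Q) = K + 2*Q
(-3587148 - 176116)/(D + u(-309, 2108)) = (-3587148 - 176116)/(-4265232 + (-309 + 2*2108)) = -3763264/(-4265232 + (-309 + 4216)) = -3763264/(-4265232 + 3907) = -3763264/(-4261325) = -3763264*(-1/4261325) = 3763264/4261325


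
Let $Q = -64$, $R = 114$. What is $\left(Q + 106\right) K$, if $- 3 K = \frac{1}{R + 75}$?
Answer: $- \frac{2}{27} \approx -0.074074$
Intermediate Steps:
$K = - \frac{1}{567}$ ($K = - \frac{1}{3 \left(114 + 75\right)} = - \frac{1}{3 \cdot 189} = \left(- \frac{1}{3}\right) \frac{1}{189} = - \frac{1}{567} \approx -0.0017637$)
$\left(Q + 106\right) K = \left(-64 + 106\right) \left(- \frac{1}{567}\right) = 42 \left(- \frac{1}{567}\right) = - \frac{2}{27}$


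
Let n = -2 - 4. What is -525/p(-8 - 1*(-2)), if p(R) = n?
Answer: 175/2 ≈ 87.500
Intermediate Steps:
n = -6
p(R) = -6
-525/p(-8 - 1*(-2)) = -525/(-6) = -525*(-⅙) = 175/2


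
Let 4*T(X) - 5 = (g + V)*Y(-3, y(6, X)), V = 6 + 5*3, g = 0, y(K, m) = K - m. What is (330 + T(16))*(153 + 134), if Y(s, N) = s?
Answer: 181097/2 ≈ 90549.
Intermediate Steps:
V = 21 (V = 6 + 15 = 21)
T(X) = -29/2 (T(X) = 5/4 + ((0 + 21)*(-3))/4 = 5/4 + (21*(-3))/4 = 5/4 + (1/4)*(-63) = 5/4 - 63/4 = -29/2)
(330 + T(16))*(153 + 134) = (330 - 29/2)*(153 + 134) = (631/2)*287 = 181097/2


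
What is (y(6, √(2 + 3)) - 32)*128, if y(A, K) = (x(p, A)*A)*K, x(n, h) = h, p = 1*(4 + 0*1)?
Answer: -4096 + 4608*√5 ≈ 6207.8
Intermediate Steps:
p = 4 (p = 1*(4 + 0) = 1*4 = 4)
y(A, K) = K*A² (y(A, K) = (A*A)*K = A²*K = K*A²)
(y(6, √(2 + 3)) - 32)*128 = (√(2 + 3)*6² - 32)*128 = (√5*36 - 32)*128 = (36*√5 - 32)*128 = (-32 + 36*√5)*128 = -4096 + 4608*√5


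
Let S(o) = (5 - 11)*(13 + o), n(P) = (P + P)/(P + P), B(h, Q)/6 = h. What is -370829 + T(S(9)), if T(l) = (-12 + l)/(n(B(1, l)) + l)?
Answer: -48578455/131 ≈ -3.7083e+5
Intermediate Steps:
B(h, Q) = 6*h
n(P) = 1 (n(P) = (2*P)/((2*P)) = (2*P)*(1/(2*P)) = 1)
S(o) = -78 - 6*o (S(o) = -6*(13 + o) = -78 - 6*o)
T(l) = (-12 + l)/(1 + l)
-370829 + T(S(9)) = -370829 + (-12 + (-78 - 6*9))/(1 + (-78 - 6*9)) = -370829 + (-12 + (-78 - 54))/(1 + (-78 - 54)) = -370829 + (-12 - 132)/(1 - 132) = -370829 - 144/(-131) = -370829 - 1/131*(-144) = -370829 + 144/131 = -48578455/131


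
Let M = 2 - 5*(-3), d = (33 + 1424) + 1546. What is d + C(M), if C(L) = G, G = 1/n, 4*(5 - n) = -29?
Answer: 147151/49 ≈ 3003.1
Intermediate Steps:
n = 49/4 (n = 5 - 1/4*(-29) = 5 + 29/4 = 49/4 ≈ 12.250)
d = 3003 (d = 1457 + 1546 = 3003)
M = 17 (M = 2 + 15 = 17)
G = 4/49 (G = 1/(49/4) = 4/49 ≈ 0.081633)
C(L) = 4/49
d + C(M) = 3003 + 4/49 = 147151/49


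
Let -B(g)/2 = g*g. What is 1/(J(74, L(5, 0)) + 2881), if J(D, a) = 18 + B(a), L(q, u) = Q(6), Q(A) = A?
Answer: 1/2827 ≈ 0.00035373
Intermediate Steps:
L(q, u) = 6
B(g) = -2*g**2 (B(g) = -2*g*g = -2*g**2)
J(D, a) = 18 - 2*a**2
1/(J(74, L(5, 0)) + 2881) = 1/((18 - 2*6**2) + 2881) = 1/((18 - 2*36) + 2881) = 1/((18 - 72) + 2881) = 1/(-54 + 2881) = 1/2827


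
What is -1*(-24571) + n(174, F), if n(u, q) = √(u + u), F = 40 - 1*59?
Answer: 24571 + 2*√87 ≈ 24590.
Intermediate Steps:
F = -19 (F = 40 - 59 = -19)
n(u, q) = √2*√u (n(u, q) = √(2*u) = √2*√u)
-1*(-24571) + n(174, F) = -1*(-24571) + √2*√174 = 24571 + 2*√87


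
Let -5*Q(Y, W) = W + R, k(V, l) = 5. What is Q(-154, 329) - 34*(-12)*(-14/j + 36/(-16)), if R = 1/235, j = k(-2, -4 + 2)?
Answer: -2498286/1175 ≈ -2126.2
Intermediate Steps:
j = 5
R = 1/235 ≈ 0.0042553
Q(Y, W) = -1/1175 - W/5 (Q(Y, W) = -(W + 1/235)/5 = -(1/235 + W)/5 = -1/1175 - W/5)
Q(-154, 329) - 34*(-12)*(-14/j + 36/(-16)) = (-1/1175 - ⅕*329) - 34*(-12)*(-14/5 + 36/(-16)) = (-1/1175 - 329/5) - (-408)*(-14*⅕ + 36*(-1/16)) = -77316/1175 - (-408)*(-14/5 - 9/4) = -77316/1175 - (-408)*(-101)/20 = -77316/1175 - 1*10302/5 = -77316/1175 - 10302/5 = -2498286/1175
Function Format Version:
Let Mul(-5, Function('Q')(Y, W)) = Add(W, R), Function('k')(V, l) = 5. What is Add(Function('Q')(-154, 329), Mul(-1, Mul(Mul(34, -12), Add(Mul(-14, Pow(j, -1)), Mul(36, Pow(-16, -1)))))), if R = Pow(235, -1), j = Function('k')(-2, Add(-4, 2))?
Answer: Rational(-2498286, 1175) ≈ -2126.2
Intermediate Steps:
j = 5
R = Rational(1, 235) ≈ 0.0042553
Function('Q')(Y, W) = Add(Rational(-1, 1175), Mul(Rational(-1, 5), W)) (Function('Q')(Y, W) = Mul(Rational(-1, 5), Add(W, Rational(1, 235))) = Mul(Rational(-1, 5), Add(Rational(1, 235), W)) = Add(Rational(-1, 1175), Mul(Rational(-1, 5), W)))
Add(Function('Q')(-154, 329), Mul(-1, Mul(Mul(34, -12), Add(Mul(-14, Pow(j, -1)), Mul(36, Pow(-16, -1)))))) = Add(Add(Rational(-1, 1175), Mul(Rational(-1, 5), 329)), Mul(-1, Mul(Mul(34, -12), Add(Mul(-14, Pow(5, -1)), Mul(36, Pow(-16, -1)))))) = Add(Add(Rational(-1, 1175), Rational(-329, 5)), Mul(-1, Mul(-408, Add(Mul(-14, Rational(1, 5)), Mul(36, Rational(-1, 16)))))) = Add(Rational(-77316, 1175), Mul(-1, Mul(-408, Add(Rational(-14, 5), Rational(-9, 4))))) = Add(Rational(-77316, 1175), Mul(-1, Mul(-408, Rational(-101, 20)))) = Add(Rational(-77316, 1175), Mul(-1, Rational(10302, 5))) = Add(Rational(-77316, 1175), Rational(-10302, 5)) = Rational(-2498286, 1175)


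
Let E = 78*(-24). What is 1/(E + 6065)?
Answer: 1/4193 ≈ 0.00023849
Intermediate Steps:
E = -1872
1/(E + 6065) = 1/(-1872 + 6065) = 1/4193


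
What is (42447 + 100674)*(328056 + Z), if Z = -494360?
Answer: -23801594784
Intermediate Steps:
(42447 + 100674)*(328056 + Z) = (42447 + 100674)*(328056 - 494360) = 143121*(-166304) = -23801594784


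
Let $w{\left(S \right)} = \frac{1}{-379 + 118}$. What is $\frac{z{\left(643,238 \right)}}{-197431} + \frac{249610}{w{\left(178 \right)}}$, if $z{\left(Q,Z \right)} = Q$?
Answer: $- \frac{12862276249153}{197431} \approx -6.5148 \cdot 10^{7}$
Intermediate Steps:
$w{\left(S \right)} = - \frac{1}{261}$ ($w{\left(S \right)} = \frac{1}{-261} = - \frac{1}{261}$)
$\frac{z{\left(643,238 \right)}}{-197431} + \frac{249610}{w{\left(178 \right)}} = \frac{643}{-197431} + \frac{249610}{- \frac{1}{261}} = 643 \left(- \frac{1}{197431}\right) + 249610 \left(-261\right) = - \frac{643}{197431} - 65148210 = - \frac{12862276249153}{197431}$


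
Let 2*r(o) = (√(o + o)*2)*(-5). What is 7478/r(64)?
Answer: -3739*√2/40 ≈ -132.19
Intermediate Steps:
r(o) = -5*√2*√o (r(o) = ((√(o + o)*2)*(-5))/2 = ((√(2*o)*2)*(-5))/2 = (((√2*√o)*2)*(-5))/2 = ((2*√2*√o)*(-5))/2 = (-10*√2*√o)/2 = -5*√2*√o)
7478/r(64) = 7478/((-5*√2*√64)) = 7478/((-5*√2*8)) = 7478/((-40*√2)) = 7478*(-√2/80) = -3739*√2/40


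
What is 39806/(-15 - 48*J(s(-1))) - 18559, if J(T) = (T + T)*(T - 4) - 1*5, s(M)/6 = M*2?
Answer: -337943519/18207 ≈ -18561.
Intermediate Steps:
s(M) = 12*M (s(M) = 6*(M*2) = 6*(2*M) = 12*M)
J(T) = -5 + 2*T*(-4 + T) (J(T) = (2*T)*(-4 + T) - 5 = 2*T*(-4 + T) - 5 = -5 + 2*T*(-4 + T))
39806/(-15 - 48*J(s(-1))) - 18559 = 39806/(-15 - 48*(-5 - 96*(-1) + 2*(12*(-1))**2)) - 18559 = 39806/(-15 - 48*(-5 - 8*(-12) + 2*(-12)**2)) - 18559 = 39806/(-15 - 48*(-5 + 96 + 2*144)) - 18559 = 39806/(-15 - 48*(-5 + 96 + 288)) - 18559 = 39806/(-15 - 48*379) - 18559 = 39806/(-15 - 18192) - 18559 = 39806/(-18207) - 18559 = 39806*(-1/18207) - 18559 = -39806/18207 - 18559 = -337943519/18207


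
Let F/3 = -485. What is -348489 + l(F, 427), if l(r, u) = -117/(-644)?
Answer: -224426799/644 ≈ -3.4849e+5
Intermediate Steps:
F = -1455 (F = 3*(-485) = -1455)
l(r, u) = 117/644 (l(r, u) = -117*(-1/644) = 117/644)
-348489 + l(F, 427) = -348489 + 117/644 = -224426799/644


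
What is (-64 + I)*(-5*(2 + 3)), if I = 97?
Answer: -825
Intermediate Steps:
(-64 + I)*(-5*(2 + 3)) = (-64 + 97)*(-5*(2 + 3)) = 33*(-5*5) = 33*(-25) = -825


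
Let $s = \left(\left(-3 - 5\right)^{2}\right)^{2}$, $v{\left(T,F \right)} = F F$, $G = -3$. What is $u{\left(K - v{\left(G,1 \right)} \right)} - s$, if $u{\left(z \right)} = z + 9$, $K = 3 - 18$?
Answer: $-4103$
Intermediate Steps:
$v{\left(T,F \right)} = F^{2}$
$K = -15$ ($K = 3 - 18 = -15$)
$s = 4096$ ($s = \left(\left(-8\right)^{2}\right)^{2} = 64^{2} = 4096$)
$u{\left(z \right)} = 9 + z$
$u{\left(K - v{\left(G,1 \right)} \right)} - s = \left(9 - 16\right) - 4096 = -7 - 4096 = -4103$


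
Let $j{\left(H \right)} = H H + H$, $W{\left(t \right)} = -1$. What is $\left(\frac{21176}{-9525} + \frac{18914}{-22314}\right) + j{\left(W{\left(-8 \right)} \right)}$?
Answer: $- \frac{108779519}{35423475} \approx -3.0708$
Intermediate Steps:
$j{\left(H \right)} = H + H^{2}$ ($j{\left(H \right)} = H^{2} + H = H + H^{2}$)
$\left(\frac{21176}{-9525} + \frac{18914}{-22314}\right) + j{\left(W{\left(-8 \right)} \right)} = \left(\frac{21176}{-9525} + \frac{18914}{-22314}\right) - \left(1 - 1\right) = \left(21176 \left(- \frac{1}{9525}\right) + 18914 \left(- \frac{1}{22314}\right)\right) - 0 = \left(- \frac{21176}{9525} - \frac{9457}{11157}\right) + 0 = - \frac{108779519}{35423475} + 0 = - \frac{108779519}{35423475}$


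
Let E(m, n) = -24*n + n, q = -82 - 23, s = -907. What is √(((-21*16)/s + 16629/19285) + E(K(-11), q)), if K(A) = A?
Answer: 8*√11550815559055290/17491495 ≈ 49.155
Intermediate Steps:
q = -105
E(m, n) = -23*n
√(((-21*16)/s + 16629/19285) + E(K(-11), q)) = √((-21*16/(-907) + 16629/19285) - 23*(-105)) = √((-336*(-1/907) + 16629*(1/19285)) + 2415) = √((336/907 + 16629/19285) + 2415) = √(21562263/17491495 + 2415) = √(42263522688/17491495) = 8*√11550815559055290/17491495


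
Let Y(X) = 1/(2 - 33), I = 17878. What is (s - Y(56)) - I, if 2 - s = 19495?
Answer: -1158500/31 ≈ -37371.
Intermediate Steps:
Y(X) = -1/31 (Y(X) = 1/(-31) = -1/31)
s = -19493 (s = 2 - 1*19495 = 2 - 19495 = -19493)
(s - Y(56)) - I = (-19493 - 1*(-1/31)) - 1*17878 = (-19493 + 1/31) - 17878 = -604282/31 - 17878 = -1158500/31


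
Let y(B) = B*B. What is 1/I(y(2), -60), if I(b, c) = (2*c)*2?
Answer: -1/240 ≈ -0.0041667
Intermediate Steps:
y(B) = B**2
I(b, c) = 4*c
1/I(y(2), -60) = 1/(4*(-60)) = 1/(-240) = -1/240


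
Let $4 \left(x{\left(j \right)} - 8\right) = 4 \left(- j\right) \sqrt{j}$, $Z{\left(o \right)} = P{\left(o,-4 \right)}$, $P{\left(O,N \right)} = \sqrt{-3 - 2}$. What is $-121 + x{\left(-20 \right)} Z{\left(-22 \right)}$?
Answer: $-321 + 8 i \sqrt{5} \approx -321.0 + 17.889 i$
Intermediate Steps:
$P{\left(O,N \right)} = i \sqrt{5}$ ($P{\left(O,N \right)} = \sqrt{-5} = i \sqrt{5}$)
$Z{\left(o \right)} = i \sqrt{5}$
$x{\left(j \right)} = 8 - j^{\frac{3}{2}}$ ($x{\left(j \right)} = 8 + \frac{4 \left(- j\right) \sqrt{j}}{4} = 8 + \frac{- 4 j \sqrt{j}}{4} = 8 + \frac{\left(-4\right) j^{\frac{3}{2}}}{4} = 8 - j^{\frac{3}{2}}$)
$-121 + x{\left(-20 \right)} Z{\left(-22 \right)} = -121 + \left(8 - \left(-20\right)^{\frac{3}{2}}\right) i \sqrt{5} = -121 + \left(8 - - 40 i \sqrt{5}\right) i \sqrt{5} = -121 + \left(8 + 40 i \sqrt{5}\right) i \sqrt{5} = -121 + i \sqrt{5} \left(8 + 40 i \sqrt{5}\right)$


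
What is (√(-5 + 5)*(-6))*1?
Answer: 0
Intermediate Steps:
(√(-5 + 5)*(-6))*1 = (√0*(-6))*1 = (0*(-6))*1 = 0*1 = 0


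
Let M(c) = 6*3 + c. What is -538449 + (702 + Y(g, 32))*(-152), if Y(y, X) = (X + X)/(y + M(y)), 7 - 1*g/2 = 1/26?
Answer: -96159413/149 ≈ -6.4537e+5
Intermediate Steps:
M(c) = 18 + c
g = 181/13 (g = 14 - 2/26 = 14 - 2*1/26 = 14 - 1/13 = 181/13 ≈ 13.923)
Y(y, X) = 2*X/(18 + 2*y) (Y(y, X) = (X + X)/(y + (18 + y)) = (2*X)/(18 + 2*y) = 2*X/(18 + 2*y))
-538449 + (702 + Y(g, 32))*(-152) = -538449 + (702 + 32/(9 + 181/13))*(-152) = -538449 + (702 + 32/(298/13))*(-152) = -538449 + (702 + 32*(13/298))*(-152) = -538449 + (702 + 208/149)*(-152) = -538449 + (104806/149)*(-152) = -538449 - 15930512/149 = -96159413/149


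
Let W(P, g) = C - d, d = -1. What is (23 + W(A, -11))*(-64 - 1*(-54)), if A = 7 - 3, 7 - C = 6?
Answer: -250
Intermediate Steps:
C = 1 (C = 7 - 1*6 = 7 - 6 = 1)
A = 4
W(P, g) = 2 (W(P, g) = 1 - 1*(-1) = 1 + 1 = 2)
(23 + W(A, -11))*(-64 - 1*(-54)) = (23 + 2)*(-64 - 1*(-54)) = 25*(-64 + 54) = 25*(-10) = -250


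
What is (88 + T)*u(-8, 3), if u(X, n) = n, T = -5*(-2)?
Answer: 294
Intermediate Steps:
T = 10
(88 + T)*u(-8, 3) = (88 + 10)*3 = 98*3 = 294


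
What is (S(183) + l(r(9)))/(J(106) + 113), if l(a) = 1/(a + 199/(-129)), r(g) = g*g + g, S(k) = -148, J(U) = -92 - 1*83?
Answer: 1688699/707482 ≈ 2.3869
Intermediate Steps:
J(U) = -175 (J(U) = -92 - 83 = -175)
r(g) = g + g² (r(g) = g² + g = g + g²)
l(a) = 1/(-199/129 + a) (l(a) = 1/(a + 199*(-1/129)) = 1/(a - 199/129) = 1/(-199/129 + a))
(S(183) + l(r(9)))/(J(106) + 113) = (-148 + 129/(-199 + 129*(9*(1 + 9))))/(-175 + 113) = (-148 + 129/(-199 + 129*(9*10)))/(-62) = (-148 + 129/(-199 + 129*90))*(-1/62) = (-148 + 129/(-199 + 11610))*(-1/62) = (-148 + 129/11411)*(-1/62) = -1688699/11411*(-1/62) = 1688699/707482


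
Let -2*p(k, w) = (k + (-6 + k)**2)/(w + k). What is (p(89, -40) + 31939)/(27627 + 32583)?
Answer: 780761/1475145 ≈ 0.52928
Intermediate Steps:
p(k, w) = -(k + (-6 + k)**2)/(2*(k + w)) (p(k, w) = -(k + (-6 + k)**2)/(2*(w + k)) = -(k + (-6 + k)**2)/(2*(k + w)))
(p(89, -40) + 31939)/(27627 + 32583) = ((-1*89 - (-6 + 89)**2)/(2*(89 - 40)) + 31939)/(27627 + 32583) = ((1/2)*(-89 - 1*83**2)/49 + 31939)/60210 = ((1/2)*(1/49)*(-89 - 1*6889) + 31939)*(1/60210) = ((1/2)*(1/49)*(-89 - 6889) + 31939)*(1/60210) = ((1/2)*(1/49)*(-6978) + 31939)*(1/60210) = (-3489/49 + 31939)*(1/60210) = (1561522/49)*(1/60210) = 780761/1475145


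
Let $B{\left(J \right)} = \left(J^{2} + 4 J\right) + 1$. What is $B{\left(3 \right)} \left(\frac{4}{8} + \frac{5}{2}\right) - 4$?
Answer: $62$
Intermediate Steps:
$B{\left(J \right)} = 1 + J^{2} + 4 J$
$B{\left(3 \right)} \left(\frac{4}{8} + \frac{5}{2}\right) - 4 = \left(1 + 3^{2} + 4 \cdot 3\right) \left(\frac{4}{8} + \frac{5}{2}\right) - 4 = \left(1 + 9 + 12\right) \left(4 \cdot \frac{1}{8} + 5 \cdot \frac{1}{2}\right) - 4 = 22 \left(\frac{1}{2} + \frac{5}{2}\right) - 4 = 22 \cdot 3 - 4 = 66 - 4 = 62$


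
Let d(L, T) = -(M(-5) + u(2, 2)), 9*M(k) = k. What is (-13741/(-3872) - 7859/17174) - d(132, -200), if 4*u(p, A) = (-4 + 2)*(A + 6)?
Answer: -438192937/299239776 ≈ -1.4644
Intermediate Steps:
M(k) = k/9
u(p, A) = -3 - A/2 (u(p, A) = ((-4 + 2)*(A + 6))/4 = (-2*(6 + A))/4 = (-12 - 2*A)/4 = -3 - A/2)
d(L, T) = 41/9 (d(L, T) = -((1/9)*(-5) + (-3 - 1/2*2)) = -(-5/9 + (-3 - 1)) = -(-5/9 - 4) = -1*(-41/9) = 41/9)
(-13741/(-3872) - 7859/17174) - d(132, -200) = (-13741/(-3872) - 7859/17174) - 1*41/9 = (-13741*(-1/3872) - 7859*1/17174) - 41/9 = (13741/3872 - 7859/17174) - 41/9 = 102778943/33248864 - 41/9 = -438192937/299239776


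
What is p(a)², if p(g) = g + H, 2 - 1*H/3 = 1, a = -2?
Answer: 1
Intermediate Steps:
H = 3 (H = 6 - 3*1 = 6 - 3 = 3)
p(g) = 3 + g (p(g) = g + 3 = 3 + g)
p(a)² = (3 - 2)² = 1² = 1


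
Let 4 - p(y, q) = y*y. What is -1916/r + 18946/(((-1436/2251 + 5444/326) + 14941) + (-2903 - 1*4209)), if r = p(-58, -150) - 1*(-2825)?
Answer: 9234190367826/1539973441585 ≈ 5.9963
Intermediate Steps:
p(y, q) = 4 - y² (p(y, q) = 4 - y*y = 4 - y²)
r = -535 (r = (4 - 1*(-58)²) - 1*(-2825) = (4 - 1*3364) + 2825 = (4 - 3364) + 2825 = -3360 + 2825 = -535)
-1916/r + 18946/(((-1436/2251 + 5444/326) + 14941) + (-2903 - 1*4209)) = -1916/(-535) + 18946/(((-1436/2251 + 5444/326) + 14941) + (-2903 - 1*4209)) = -1916*(-1/535) + 18946/(((-1436*1/2251 + 5444*(1/326)) + 14941) + (-2903 - 4209)) = 1916/535 + 18946/(((-1436/2251 + 2722/163) + 14941) - 7112) = 1916/535 + 18946/((5893154/366913 + 14941) - 7112) = 1916/535 + 18946/(5487940287/366913 - 7112) = 1916/535 + 18946/(2878455031/366913) = 1916/535 + 18946*(366913/2878455031) = 1916/535 + 6951533698/2878455031 = 9234190367826/1539973441585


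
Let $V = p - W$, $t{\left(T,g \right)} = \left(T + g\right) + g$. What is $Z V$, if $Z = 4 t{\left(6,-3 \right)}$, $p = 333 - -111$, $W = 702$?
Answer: $0$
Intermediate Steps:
$t{\left(T,g \right)} = T + 2 g$
$p = 444$ ($p = 333 + 111 = 444$)
$V = -258$ ($V = 444 - 702 = -258$)
$Z = 0$ ($Z = 4 \left(6 + 2 \left(-3\right)\right) = 4 \left(6 - 6\right) = 4 \cdot 0 = 0$)
$Z V = 0 \left(-258\right) = 0$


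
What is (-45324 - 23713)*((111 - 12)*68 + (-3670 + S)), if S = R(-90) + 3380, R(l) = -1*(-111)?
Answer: -452399461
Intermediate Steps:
R(l) = 111
S = 3491 (S = 111 + 3380 = 3491)
(-45324 - 23713)*((111 - 12)*68 + (-3670 + S)) = (-45324 - 23713)*((111 - 12)*68 + (-3670 + 3491)) = -69037*(99*68 - 179) = -69037*(6732 - 179) = -69037*6553 = -452399461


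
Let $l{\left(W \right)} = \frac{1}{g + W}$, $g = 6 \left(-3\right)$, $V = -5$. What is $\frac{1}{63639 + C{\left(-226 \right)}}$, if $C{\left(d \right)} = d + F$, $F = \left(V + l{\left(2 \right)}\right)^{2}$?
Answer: $\frac{256}{16240289} \approx 1.5763 \cdot 10^{-5}$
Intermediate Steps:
$g = -18$
$l{\left(W \right)} = \frac{1}{-18 + W}$
$F = \frac{6561}{256}$ ($F = \left(-5 + \frac{1}{-18 + 2}\right)^{2} = \left(-5 + \frac{1}{-16}\right)^{2} = \left(-5 - \frac{1}{16}\right)^{2} = \left(- \frac{81}{16}\right)^{2} = \frac{6561}{256} \approx 25.629$)
$C{\left(d \right)} = \frac{6561}{256} + d$ ($C{\left(d \right)} = d + \frac{6561}{256} = \frac{6561}{256} + d$)
$\frac{1}{63639 + C{\left(-226 \right)}} = \frac{1}{63639 + \left(\frac{6561}{256} - 226\right)} = \frac{1}{63639 - \frac{51295}{256}} = \frac{1}{\frac{16240289}{256}} = \frac{256}{16240289}$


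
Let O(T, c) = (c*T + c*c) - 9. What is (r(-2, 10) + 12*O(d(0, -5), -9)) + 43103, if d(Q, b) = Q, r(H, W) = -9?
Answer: 43958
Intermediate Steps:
O(T, c) = -9 + c² + T*c (O(T, c) = (T*c + c²) - 9 = (c² + T*c) - 9 = -9 + c² + T*c)
(r(-2, 10) + 12*O(d(0, -5), -9)) + 43103 = (-9 + 12*(-9 + (-9)² + 0*(-9))) + 43103 = (-9 + 12*(-9 + 81 + 0)) + 43103 = (-9 + 12*72) + 43103 = (-9 + 864) + 43103 = 855 + 43103 = 43958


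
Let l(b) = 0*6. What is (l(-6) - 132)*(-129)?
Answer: 17028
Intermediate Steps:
l(b) = 0
(l(-6) - 132)*(-129) = (0 - 132)*(-129) = -132*(-129) = 17028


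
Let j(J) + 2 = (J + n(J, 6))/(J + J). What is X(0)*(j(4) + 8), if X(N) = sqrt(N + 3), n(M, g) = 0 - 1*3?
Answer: 49*sqrt(3)/8 ≈ 10.609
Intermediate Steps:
n(M, g) = -3 (n(M, g) = 0 - 3 = -3)
X(N) = sqrt(3 + N)
j(J) = -2 + (-3 + J)/(2*J) (j(J) = -2 + (J - 3)/(J + J) = -2 + (-3 + J)/((2*J)) = -2 + (-3 + J)*(1/(2*J)) = -2 + (-3 + J)/(2*J))
X(0)*(j(4) + 8) = sqrt(3 + 0)*((3/2)*(-1 - 1*4)/4 + 8) = sqrt(3)*((3/2)*(1/4)*(-1 - 4) + 8) = sqrt(3)*((3/2)*(1/4)*(-5) + 8) = sqrt(3)*(-15/8 + 8) = sqrt(3)*(49/8) = 49*sqrt(3)/8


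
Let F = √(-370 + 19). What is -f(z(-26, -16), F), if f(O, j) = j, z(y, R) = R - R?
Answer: -3*I*√39 ≈ -18.735*I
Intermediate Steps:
z(y, R) = 0
F = 3*I*√39 (F = √(-351) = 3*I*√39 ≈ 18.735*I)
-f(z(-26, -16), F) = -3*I*√39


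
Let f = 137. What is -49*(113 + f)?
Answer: -12250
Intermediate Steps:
-49*(113 + f) = -49*(113 + 137) = -49*250 = -12250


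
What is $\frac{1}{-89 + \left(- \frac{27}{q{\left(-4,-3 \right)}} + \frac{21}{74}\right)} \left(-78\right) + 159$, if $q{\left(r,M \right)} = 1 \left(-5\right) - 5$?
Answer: $\frac{2544597}{15913} \approx 159.91$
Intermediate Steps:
$q{\left(r,M \right)} = -10$ ($q{\left(r,M \right)} = -5 - 5 = -10$)
$\frac{1}{-89 + \left(- \frac{27}{q{\left(-4,-3 \right)}} + \frac{21}{74}\right)} \left(-78\right) + 159 = \frac{1}{-89 + \left(- \frac{27}{-10} + \frac{21}{74}\right)} \left(-78\right) + 159 = \frac{1}{-89 + \left(\left(-27\right) \left(- \frac{1}{10}\right) + 21 \cdot \frac{1}{74}\right)} \left(-78\right) + 159 = \frac{1}{-89 + \left(\frac{27}{10} + \frac{21}{74}\right)} \left(-78\right) + 159 = \frac{1}{-89 + \frac{552}{185}} \left(-78\right) + 159 = \frac{1}{- \frac{15913}{185}} \left(-78\right) + 159 = \left(- \frac{185}{15913}\right) \left(-78\right) + 159 = \frac{14430}{15913} + 159 = \frac{2544597}{15913}$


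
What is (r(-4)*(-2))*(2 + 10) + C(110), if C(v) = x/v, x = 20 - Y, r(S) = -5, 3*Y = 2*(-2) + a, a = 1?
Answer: 13221/110 ≈ 120.19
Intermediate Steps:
Y = -1 (Y = (2*(-2) + 1)/3 = (-4 + 1)/3 = (⅓)*(-3) = -1)
x = 21 (x = 20 - 1*(-1) = 20 + 1 = 21)
C(v) = 21/v
(r(-4)*(-2))*(2 + 10) + C(110) = (-5*(-2))*(2 + 10) + 21/110 = 10*12 + 21*(1/110) = 120 + 21/110 = 13221/110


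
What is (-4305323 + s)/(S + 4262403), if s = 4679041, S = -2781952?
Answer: 373718/1480451 ≈ 0.25244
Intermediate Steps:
(-4305323 + s)/(S + 4262403) = (-4305323 + 4679041)/(-2781952 + 4262403) = 373718/1480451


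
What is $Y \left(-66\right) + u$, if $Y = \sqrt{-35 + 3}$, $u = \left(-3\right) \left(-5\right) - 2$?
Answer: $13 - 264 i \sqrt{2} \approx 13.0 - 373.35 i$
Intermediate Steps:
$u = 13$ ($u = 15 - 2 = 13$)
$Y = 4 i \sqrt{2}$ ($Y = \sqrt{-32} = 4 i \sqrt{2} \approx 5.6569 i$)
$Y \left(-66\right) + u = 4 i \sqrt{2} \left(-66\right) + 13 = - 264 i \sqrt{2} + 13 = 13 - 264 i \sqrt{2}$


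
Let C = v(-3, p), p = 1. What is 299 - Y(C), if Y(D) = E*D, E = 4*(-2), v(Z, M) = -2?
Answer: 283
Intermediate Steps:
C = -2
E = -8
Y(D) = -8*D
299 - Y(C) = 299 - (-8)*(-2) = 299 - 1*16 = 299 - 16 = 283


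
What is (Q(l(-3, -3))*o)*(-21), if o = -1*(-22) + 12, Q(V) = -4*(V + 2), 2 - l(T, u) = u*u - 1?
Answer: -11424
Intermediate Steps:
l(T, u) = 3 - u² (l(T, u) = 2 - (u*u - 1) = 2 - (u² - 1) = 2 - (-1 + u²) = 2 + (1 - u²) = 3 - u²)
Q(V) = -8 - 4*V (Q(V) = -4*(2 + V) = -8 - 4*V)
o = 34 (o = 22 + 12 = 34)
(Q(l(-3, -3))*o)*(-21) = ((-8 - 4*(3 - 1*(-3)²))*34)*(-21) = ((-8 - 4*(3 - 1*9))*34)*(-21) = ((-8 - 4*(3 - 9))*34)*(-21) = ((-8 - 4*(-6))*34)*(-21) = ((-8 + 24)*34)*(-21) = (16*34)*(-21) = 544*(-21) = -11424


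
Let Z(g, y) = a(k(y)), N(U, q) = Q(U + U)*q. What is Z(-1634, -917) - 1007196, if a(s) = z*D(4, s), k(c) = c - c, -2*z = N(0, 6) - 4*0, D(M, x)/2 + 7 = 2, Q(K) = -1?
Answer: -1007226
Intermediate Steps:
N(U, q) = -q
D(M, x) = -10 (D(M, x) = -14 + 2*2 = -14 + 4 = -10)
z = 3 (z = -(-1*6 - 4*0)/2 = -(-6 + 0)/2 = -½*(-6) = 3)
k(c) = 0
a(s) = -30 (a(s) = 3*(-10) = -30)
Z(g, y) = -30
Z(-1634, -917) - 1007196 = -30 - 1007196 = -1007226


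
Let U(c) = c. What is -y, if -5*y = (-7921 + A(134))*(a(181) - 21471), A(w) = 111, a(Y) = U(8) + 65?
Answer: 33423676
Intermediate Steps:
a(Y) = 73 (a(Y) = 8 + 65 = 73)
y = -33423676 (y = -(-7921 + 111)*(73 - 21471)/5 = -(-1562)*(-21398) = -⅕*167118380 = -33423676)
-y = -1*(-33423676) = 33423676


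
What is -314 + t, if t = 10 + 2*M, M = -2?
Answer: -308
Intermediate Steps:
t = 6 (t = 10 + 2*(-2) = 10 - 4 = 6)
-314 + t = -314 + 6 = -308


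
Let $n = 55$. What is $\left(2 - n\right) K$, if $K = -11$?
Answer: $583$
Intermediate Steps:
$\left(2 - n\right) K = \left(2 - 55\right) \left(-11\right) = \left(-53\right) \left(-11\right) = 583$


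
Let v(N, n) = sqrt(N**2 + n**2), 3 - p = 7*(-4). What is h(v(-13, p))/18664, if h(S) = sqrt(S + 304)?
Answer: sqrt(304 + sqrt(1130))/18664 ≈ 0.00098448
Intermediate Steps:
p = 31 (p = 3 - 7*(-4) = 3 - 1*(-28) = 3 + 28 = 31)
h(S) = sqrt(304 + S)
h(v(-13, p))/18664 = sqrt(304 + sqrt((-13)**2 + 31**2))/18664 = sqrt(304 + sqrt(169 + 961))*(1/18664) = sqrt(304 + sqrt(1130))*(1/18664) = sqrt(304 + sqrt(1130))/18664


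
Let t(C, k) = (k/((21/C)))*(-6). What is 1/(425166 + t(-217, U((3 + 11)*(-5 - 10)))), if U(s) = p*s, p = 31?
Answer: 1/21546 ≈ 4.6412e-5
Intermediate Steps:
U(s) = 31*s
t(C, k) = -2*C*k/7 (t(C, k) = (k*(C/21))*(-6) = (C*k/21)*(-6) = -2*C*k/7)
1/(425166 + t(-217, U((3 + 11)*(-5 - 10)))) = 1/(425166 - 2/7*(-217)*31*((3 + 11)*(-5 - 10))) = 1/(425166 - 2/7*(-217)*31*(14*(-15))) = 1/(425166 - 2/7*(-217)*31*(-210)) = 1/(425166 - 2/7*(-217)*(-6510)) = 1/(425166 - 403620) = 1/21546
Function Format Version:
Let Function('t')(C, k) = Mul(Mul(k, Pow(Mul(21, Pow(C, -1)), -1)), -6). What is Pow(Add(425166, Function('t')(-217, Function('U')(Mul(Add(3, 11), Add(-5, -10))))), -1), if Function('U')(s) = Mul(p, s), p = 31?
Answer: Rational(1, 21546) ≈ 4.6412e-5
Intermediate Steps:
Function('U')(s) = Mul(31, s)
Function('t')(C, k) = Mul(Rational(-2, 7), C, k) (Function('t')(C, k) = Mul(Mul(k, Mul(Rational(1, 21), C)), -6) = Mul(Mul(Rational(1, 21), C, k), -6) = Mul(Rational(-2, 7), C, k))
Pow(Add(425166, Function('t')(-217, Function('U')(Mul(Add(3, 11), Add(-5, -10))))), -1) = Pow(Add(425166, Mul(Rational(-2, 7), -217, Mul(31, Mul(Add(3, 11), Add(-5, -10))))), -1) = Pow(Add(425166, Mul(Rational(-2, 7), -217, Mul(31, Mul(14, -15)))), -1) = Pow(Add(425166, Mul(Rational(-2, 7), -217, Mul(31, -210))), -1) = Pow(Add(425166, Mul(Rational(-2, 7), -217, -6510)), -1) = Pow(Add(425166, -403620), -1) = Pow(21546, -1) = Rational(1, 21546)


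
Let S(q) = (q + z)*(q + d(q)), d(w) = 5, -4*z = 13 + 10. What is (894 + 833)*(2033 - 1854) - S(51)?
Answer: 306599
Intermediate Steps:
z = -23/4 (z = -(13 + 10)/4 = -¼*23 = -23/4 ≈ -5.7500)
S(q) = (5 + q)*(-23/4 + q) (S(q) = (q - 23/4)*(q + 5) = (-23/4 + q)*(5 + q) = (5 + q)*(-23/4 + q))
(894 + 833)*(2033 - 1854) - S(51) = (894 + 833)*(2033 - 1854) - (-115/4 + 51² - ¾*51) = 1727*179 - (-115/4 + 2601 - 153/4) = 309133 - 1*2534 = 309133 - 2534 = 306599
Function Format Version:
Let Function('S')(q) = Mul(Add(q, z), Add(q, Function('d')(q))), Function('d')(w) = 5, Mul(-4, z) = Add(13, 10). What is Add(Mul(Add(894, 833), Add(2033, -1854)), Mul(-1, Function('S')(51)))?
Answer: 306599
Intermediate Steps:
z = Rational(-23, 4) (z = Mul(Rational(-1, 4), Add(13, 10)) = Mul(Rational(-1, 4), 23) = Rational(-23, 4) ≈ -5.7500)
Function('S')(q) = Mul(Add(5, q), Add(Rational(-23, 4), q)) (Function('S')(q) = Mul(Add(q, Rational(-23, 4)), Add(q, 5)) = Mul(Add(Rational(-23, 4), q), Add(5, q)) = Mul(Add(5, q), Add(Rational(-23, 4), q)))
Add(Mul(Add(894, 833), Add(2033, -1854)), Mul(-1, Function('S')(51))) = Add(Mul(Add(894, 833), Add(2033, -1854)), Mul(-1, Add(Rational(-115, 4), Pow(51, 2), Mul(Rational(-3, 4), 51)))) = Add(Mul(1727, 179), Mul(-1, Add(Rational(-115, 4), 2601, Rational(-153, 4)))) = Add(309133, Mul(-1, 2534)) = Add(309133, -2534) = 306599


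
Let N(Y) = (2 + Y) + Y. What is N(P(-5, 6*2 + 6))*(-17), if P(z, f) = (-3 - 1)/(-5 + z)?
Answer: -238/5 ≈ -47.600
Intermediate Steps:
P(z, f) = -4/(-5 + z)
N(Y) = 2 + 2*Y
N(P(-5, 6*2 + 6))*(-17) = (2 + 2*(-4/(-5 - 5)))*(-17) = (2 + 2*(-4/(-10)))*(-17) = (2 + 2*(-4*(-⅒)))*(-17) = (2 + 2*(⅖))*(-17) = (2 + ⅘)*(-17) = (14/5)*(-17) = -238/5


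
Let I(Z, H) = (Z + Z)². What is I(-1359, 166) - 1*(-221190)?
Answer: 7608714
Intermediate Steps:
I(Z, H) = 4*Z² (I(Z, H) = (2*Z)² = 4*Z²)
I(-1359, 166) - 1*(-221190) = 4*(-1359)² - 1*(-221190) = 4*1846881 + 221190 = 7387524 + 221190 = 7608714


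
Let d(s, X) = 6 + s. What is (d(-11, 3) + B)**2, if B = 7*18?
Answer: 14641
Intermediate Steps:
B = 126
(d(-11, 3) + B)**2 = ((6 - 11) + 126)**2 = (-5 + 126)**2 = 121**2 = 14641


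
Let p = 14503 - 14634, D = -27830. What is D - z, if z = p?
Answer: -27699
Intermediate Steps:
p = -131
z = -131
D - z = -27830 - 1*(-131) = -27830 + 131 = -27699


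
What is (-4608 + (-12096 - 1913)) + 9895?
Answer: -8722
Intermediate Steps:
(-4608 + (-12096 - 1913)) + 9895 = (-4608 - 14009) + 9895 = -18617 + 9895 = -8722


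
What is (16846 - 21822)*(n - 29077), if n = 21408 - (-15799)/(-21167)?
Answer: 13243136352/347 ≈ 3.8165e+7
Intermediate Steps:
n = 7428317/347 (n = 21408 - (-15799)*(-1)/21167 = 21408 - 1*259/347 = 21408 - 259/347 = 7428317/347 ≈ 21407.)
(16846 - 21822)*(n - 29077) = (16846 - 21822)*(7428317/347 - 29077) = -4976*(-2661402/347) = 13243136352/347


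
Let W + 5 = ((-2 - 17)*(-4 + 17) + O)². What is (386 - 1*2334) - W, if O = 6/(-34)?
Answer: -18218331/289 ≈ -63039.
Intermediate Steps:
O = -3/17 (O = 6*(-1/34) = -3/17 ≈ -0.17647)
W = 17655359/289 (W = -5 + ((-2 - 17)*(-4 + 17) - 3/17)² = -5 + (-19*13 - 3/17)² = -5 + (-247 - 3/17)² = -5 + (-4202/17)² = -5 + 17656804/289 = 17655359/289 ≈ 61091.)
(386 - 1*2334) - W = (386 - 1*2334) - 1*17655359/289 = (386 - 2334) - 17655359/289 = -1948 - 17655359/289 = -18218331/289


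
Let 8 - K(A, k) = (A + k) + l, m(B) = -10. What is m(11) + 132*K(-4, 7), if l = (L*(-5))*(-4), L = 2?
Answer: -4630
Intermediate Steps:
l = 40 (l = (2*(-5))*(-4) = -10*(-4) = 40)
K(A, k) = -32 - A - k (K(A, k) = 8 - ((A + k) + 40) = 8 - (40 + A + k) = 8 + (-40 - A - k) = -32 - A - k)
m(11) + 132*K(-4, 7) = -10 + 132*(-32 - 1*(-4) - 1*7) = -10 + 132*(-32 + 4 - 7) = -10 + 132*(-35) = -10 - 4620 = -4630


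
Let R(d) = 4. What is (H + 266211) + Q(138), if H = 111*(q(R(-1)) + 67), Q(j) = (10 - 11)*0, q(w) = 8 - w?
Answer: 274092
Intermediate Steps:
Q(j) = 0 (Q(j) = -1*0 = 0)
H = 7881 (H = 111*((8 - 1*4) + 67) = 111*((8 - 4) + 67) = 111*(4 + 67) = 111*71 = 7881)
(H + 266211) + Q(138) = (7881 + 266211) + 0 = 274092 + 0 = 274092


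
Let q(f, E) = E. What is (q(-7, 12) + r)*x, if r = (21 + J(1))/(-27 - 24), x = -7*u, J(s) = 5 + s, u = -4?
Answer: 5460/17 ≈ 321.18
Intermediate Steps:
x = 28 (x = -7*(-4) = 28)
r = -9/17 (r = (21 + (5 + 1))/(-27 - 24) = (21 + 6)/(-51) = 27*(-1/51) = -9/17 ≈ -0.52941)
(q(-7, 12) + r)*x = (12 - 9/17)*28 = (195/17)*28 = 5460/17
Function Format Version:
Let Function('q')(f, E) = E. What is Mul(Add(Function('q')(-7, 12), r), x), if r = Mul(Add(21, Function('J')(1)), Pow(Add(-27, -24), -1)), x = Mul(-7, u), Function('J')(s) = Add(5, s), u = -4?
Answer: Rational(5460, 17) ≈ 321.18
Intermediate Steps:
x = 28 (x = Mul(-7, -4) = 28)
r = Rational(-9, 17) (r = Mul(Add(21, Add(5, 1)), Pow(Add(-27, -24), -1)) = Mul(Add(21, 6), Pow(-51, -1)) = Mul(27, Rational(-1, 51)) = Rational(-9, 17) ≈ -0.52941)
Mul(Add(Function('q')(-7, 12), r), x) = Mul(Add(12, Rational(-9, 17)), 28) = Mul(Rational(195, 17), 28) = Rational(5460, 17)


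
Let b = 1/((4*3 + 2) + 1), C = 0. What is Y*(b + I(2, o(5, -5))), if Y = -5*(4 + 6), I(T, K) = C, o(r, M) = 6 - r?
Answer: -10/3 ≈ -3.3333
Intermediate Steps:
I(T, K) = 0
b = 1/15 (b = 1/((12 + 2) + 1) = 1/(14 + 1) = 1/15 ≈ 0.066667)
Y = -50 (Y = -5*10 = -50)
Y*(b + I(2, o(5, -5))) = -50*(1/15 + 0) = -50*1/15 = -10/3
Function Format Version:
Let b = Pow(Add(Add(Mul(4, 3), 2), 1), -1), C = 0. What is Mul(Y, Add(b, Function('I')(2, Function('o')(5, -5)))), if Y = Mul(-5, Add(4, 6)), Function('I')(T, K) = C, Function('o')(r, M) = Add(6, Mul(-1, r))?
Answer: Rational(-10, 3) ≈ -3.3333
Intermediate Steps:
Function('I')(T, K) = 0
b = Rational(1, 15) (b = Pow(Add(Add(12, 2), 1), -1) = Pow(Add(14, 1), -1) = Pow(15, -1) = Rational(1, 15) ≈ 0.066667)
Y = -50 (Y = Mul(-5, 10) = -50)
Mul(Y, Add(b, Function('I')(2, Function('o')(5, -5)))) = Mul(-50, Add(Rational(1, 15), 0)) = Mul(-50, Rational(1, 15)) = Rational(-10, 3)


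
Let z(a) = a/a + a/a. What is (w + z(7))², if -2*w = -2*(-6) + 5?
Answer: 169/4 ≈ 42.250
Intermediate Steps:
z(a) = 2 (z(a) = 1 + 1 = 2)
w = -17/2 (w = -(-2*(-6) + 5)/2 = -(12 + 5)/2 = -½*17 = -17/2 ≈ -8.5000)
(w + z(7))² = (-17/2 + 2)² = (-13/2)² = 169/4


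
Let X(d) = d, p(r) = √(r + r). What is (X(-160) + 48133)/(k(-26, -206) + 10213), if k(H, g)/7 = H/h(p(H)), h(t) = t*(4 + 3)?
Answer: 489948249/104305382 - 47973*I*√13/104305382 ≈ 4.6973 - 0.0016583*I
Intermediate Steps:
p(r) = √2*√r (p(r) = √(2*r) = √2*√r)
h(t) = 7*t (h(t) = t*7 = 7*t)
k(H, g) = √2*√H/2 (k(H, g) = 7*(H/((7*(√2*√H)))) = 7*(H/((7*√2*√H))) = 7*(H*(√2/(14*√H))) = 7*(√2*√H/14) = √2*√H/2)
(X(-160) + 48133)/(k(-26, -206) + 10213) = (-160 + 48133)/(√2*√(-26)/2 + 10213) = 47973/(√2*(I*√26)/2 + 10213) = 47973/(I*√13 + 10213) = 47973/(10213 + I*√13)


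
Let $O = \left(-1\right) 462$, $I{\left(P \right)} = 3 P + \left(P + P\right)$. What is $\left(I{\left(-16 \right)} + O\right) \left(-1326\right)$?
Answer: $718692$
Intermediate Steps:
$I{\left(P \right)} = 5 P$ ($I{\left(P \right)} = 3 P + 2 P = 5 P$)
$O = -462$
$\left(I{\left(-16 \right)} + O\right) \left(-1326\right) = \left(5 \left(-16\right) - 462\right) \left(-1326\right) = \left(-80 - 462\right) \left(-1326\right) = \left(-542\right) \left(-1326\right) = 718692$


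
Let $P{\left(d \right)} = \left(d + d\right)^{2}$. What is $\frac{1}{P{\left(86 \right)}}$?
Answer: $\frac{1}{29584} \approx 3.3802 \cdot 10^{-5}$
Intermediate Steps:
$P{\left(d \right)} = 4 d^{2}$ ($P{\left(d \right)} = \left(2 d\right)^{2} = 4 d^{2}$)
$\frac{1}{P{\left(86 \right)}} = \frac{1}{4 \cdot 86^{2}} = \frac{1}{4 \cdot 7396} = \frac{1}{29584}$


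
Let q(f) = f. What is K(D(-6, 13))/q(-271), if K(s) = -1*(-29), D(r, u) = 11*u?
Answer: -29/271 ≈ -0.10701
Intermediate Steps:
K(s) = 29
K(D(-6, 13))/q(-271) = 29/(-271) = 29*(-1/271) = -29/271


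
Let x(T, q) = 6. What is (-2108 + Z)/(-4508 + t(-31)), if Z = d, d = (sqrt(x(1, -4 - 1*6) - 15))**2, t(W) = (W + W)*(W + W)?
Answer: 2117/664 ≈ 3.1883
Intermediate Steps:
t(W) = 4*W**2 (t(W) = (2*W)*(2*W) = 4*W**2)
d = -9 (d = (sqrt(6 - 15))**2 = (sqrt(-9))**2 = (3*I)**2 = -9)
Z = -9
(-2108 + Z)/(-4508 + t(-31)) = (-2108 - 9)/(-4508 + 4*(-31)**2) = -2117/(-4508 + 4*961) = -2117/(-4508 + 3844) = -2117/(-664) = -2117*(-1/664) = 2117/664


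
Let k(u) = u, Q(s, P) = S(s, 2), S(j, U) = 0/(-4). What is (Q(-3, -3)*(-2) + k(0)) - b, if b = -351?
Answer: 351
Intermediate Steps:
S(j, U) = 0 (S(j, U) = 0*(-¼) = 0)
Q(s, P) = 0
(Q(-3, -3)*(-2) + k(0)) - b = (0*(-2) + 0) - 1*(-351) = (0 + 0) + 351 = 0 + 351 = 351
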